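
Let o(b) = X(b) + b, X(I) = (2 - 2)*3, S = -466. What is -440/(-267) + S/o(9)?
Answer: -40154/801 ≈ -50.130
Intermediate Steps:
X(I) = 0 (X(I) = 0*3 = 0)
o(b) = b (o(b) = 0 + b = b)
-440/(-267) + S/o(9) = -440/(-267) - 466/9 = -440*(-1/267) - 466*⅑ = 440/267 - 466/9 = -40154/801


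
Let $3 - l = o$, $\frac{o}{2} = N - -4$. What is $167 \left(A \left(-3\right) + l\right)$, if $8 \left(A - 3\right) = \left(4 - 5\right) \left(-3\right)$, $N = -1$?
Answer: $- \frac{17535}{8} \approx -2191.9$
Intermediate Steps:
$o = 6$ ($o = 2 \left(-1 - -4\right) = 2 \left(-1 + 4\right) = 2 \cdot 3 = 6$)
$l = -3$ ($l = 3 - 6 = -3$)
$A = \frac{27}{8}$ ($A = 3 + \frac{\left(4 - 5\right) \left(-3\right)}{8} = 3 + \frac{\left(-1\right) \left(-3\right)}{8} = 3 + \frac{1}{8} \cdot 3 = 3 + \frac{3}{8} = \frac{27}{8} \approx 3.375$)
$167 \left(A \left(-3\right) + l\right) = 167 \left(\frac{27}{8} \left(-3\right) - 3\right) = 167 \left(- \frac{81}{8} - 3\right) = 167 \left(- \frac{105}{8}\right) = - \frac{17535}{8}$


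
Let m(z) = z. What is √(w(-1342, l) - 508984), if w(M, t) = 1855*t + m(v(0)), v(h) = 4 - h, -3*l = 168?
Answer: 2*I*√153215 ≈ 782.85*I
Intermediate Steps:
l = -56 (l = -⅓*168 = -56)
w(M, t) = 4 + 1855*t (w(M, t) = 1855*t + (4 - 1*0) = 1855*t + (4 + 0) = 1855*t + 4 = 4 + 1855*t)
√(w(-1342, l) - 508984) = √((4 + 1855*(-56)) - 508984) = √((4 - 103880) - 508984) = √(-103876 - 508984) = √(-612860) = 2*I*√153215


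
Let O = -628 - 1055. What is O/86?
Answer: -1683/86 ≈ -19.570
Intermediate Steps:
O = -1683
O/86 = -1683/86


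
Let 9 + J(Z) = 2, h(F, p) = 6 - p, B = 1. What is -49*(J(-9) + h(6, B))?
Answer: 98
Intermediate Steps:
J(Z) = -7 (J(Z) = -9 + 2 = -7)
-49*(J(-9) + h(6, B)) = -49*(-7 + (6 - 1*1)) = -49*(-7 + (6 - 1)) = -49*(-7 + 5) = -49*(-2) = 98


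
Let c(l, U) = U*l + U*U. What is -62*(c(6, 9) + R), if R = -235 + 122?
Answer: -1364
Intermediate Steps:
R = -113
c(l, U) = U**2 + U*l (c(l, U) = U*l + U**2 = U**2 + U*l)
-62*(c(6, 9) + R) = -62*(9*(9 + 6) - 113) = -62*(9*15 - 113) = -62*(135 - 113) = -62*22 = -1364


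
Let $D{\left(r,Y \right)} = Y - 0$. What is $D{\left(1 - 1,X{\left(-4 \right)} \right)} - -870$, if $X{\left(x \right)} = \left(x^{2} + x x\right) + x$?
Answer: $898$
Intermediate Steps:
$X{\left(x \right)} = x + 2 x^{2}$ ($X{\left(x \right)} = \left(x^{2} + x^{2}\right) + x = 2 x^{2} + x = x + 2 x^{2}$)
$D{\left(r,Y \right)} = Y$ ($D{\left(r,Y \right)} = Y + 0 = Y$)
$D{\left(1 - 1,X{\left(-4 \right)} \right)} - -870 = - 4 \left(1 + 2 \left(-4\right)\right) - -870 = - 4 \left(1 - 8\right) + 870 = \left(-4\right) \left(-7\right) + 870 = 28 + 870 = 898$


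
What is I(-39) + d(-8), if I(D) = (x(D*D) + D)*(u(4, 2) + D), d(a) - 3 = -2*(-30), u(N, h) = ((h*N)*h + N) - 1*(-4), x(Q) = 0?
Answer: 648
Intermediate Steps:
u(N, h) = 4 + N + N*h² (u(N, h) = ((N*h)*h + N) + 4 = (N*h² + N) + 4 = (N + N*h²) + 4 = 4 + N + N*h²)
d(a) = 63 (d(a) = 3 - 2*(-30) = 3 + 60 = 63)
I(D) = D*(24 + D) (I(D) = (0 + D)*((4 + 4 + 4*2²) + D) = D*((4 + 4 + 4*4) + D) = D*((4 + 4 + 16) + D) = D*(24 + D))
I(-39) + d(-8) = -39*(24 - 39) + 63 = -39*(-15) + 63 = 585 + 63 = 648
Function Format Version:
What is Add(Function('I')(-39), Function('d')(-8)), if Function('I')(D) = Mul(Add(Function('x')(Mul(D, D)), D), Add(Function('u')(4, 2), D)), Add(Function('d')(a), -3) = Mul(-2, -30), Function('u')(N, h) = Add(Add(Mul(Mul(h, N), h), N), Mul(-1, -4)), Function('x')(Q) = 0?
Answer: 648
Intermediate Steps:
Function('u')(N, h) = Add(4, N, Mul(N, Pow(h, 2))) (Function('u')(N, h) = Add(Add(Mul(Mul(N, h), h), N), 4) = Add(Add(Mul(N, Pow(h, 2)), N), 4) = Add(Add(N, Mul(N, Pow(h, 2))), 4) = Add(4, N, Mul(N, Pow(h, 2))))
Function('d')(a) = 63 (Function('d')(a) = Add(3, Mul(-2, -30)) = Add(3, 60) = 63)
Function('I')(D) = Mul(D, Add(24, D)) (Function('I')(D) = Mul(Add(0, D), Add(Add(4, 4, Mul(4, Pow(2, 2))), D)) = Mul(D, Add(Add(4, 4, Mul(4, 4)), D)) = Mul(D, Add(Add(4, 4, 16), D)) = Mul(D, Add(24, D)))
Add(Function('I')(-39), Function('d')(-8)) = Add(Mul(-39, Add(24, -39)), 63) = Add(Mul(-39, -15), 63) = Add(585, 63) = 648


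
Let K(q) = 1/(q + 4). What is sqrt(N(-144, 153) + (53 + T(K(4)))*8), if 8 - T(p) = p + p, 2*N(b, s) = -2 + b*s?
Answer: I*sqrt(10531) ≈ 102.62*I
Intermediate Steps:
N(b, s) = -1 + b*s/2 (N(b, s) = (-2 + b*s)/2 = -1 + b*s/2)
K(q) = 1/(4 + q)
T(p) = 8 - 2*p (T(p) = 8 - (p + p) = 8 - 2*p)
sqrt(N(-144, 153) + (53 + T(K(4)))*8) = sqrt((-1 + (1/2)*(-144)*153) + (53 + (8 - 2/(4 + 4)))*8) = sqrt((-1 - 11016) + (53 + (8 - 2/8))*8) = sqrt(-11017 + (53 + (8 - 2*1/8))*8) = sqrt(-11017 + (53 + (8 - 1/4))*8) = sqrt(-11017 + (53 + 31/4)*8) = sqrt(-11017 + (243/4)*8) = sqrt(-11017 + 486) = sqrt(-10531) = I*sqrt(10531)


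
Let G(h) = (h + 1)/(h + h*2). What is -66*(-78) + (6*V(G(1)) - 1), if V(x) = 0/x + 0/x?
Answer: 5147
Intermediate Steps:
G(h) = (1 + h)/(3*h) (G(h) = (1 + h)/(h + 2*h) = (1 + h)/((3*h)) = (1 + h)*(1/(3*h)) = (1 + h)/(3*h))
V(x) = 0 (V(x) = 0 + 0 = 0)
-66*(-78) + (6*V(G(1)) - 1) = -66*(-78) + (6*0 - 1) = 5148 + (0 - 1) = 5148 - 1 = 5147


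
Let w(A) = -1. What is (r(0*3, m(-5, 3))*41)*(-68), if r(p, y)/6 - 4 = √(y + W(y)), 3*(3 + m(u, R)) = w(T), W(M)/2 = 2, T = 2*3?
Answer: -66912 - 5576*√6 ≈ -80570.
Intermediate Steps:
T = 6
W(M) = 4 (W(M) = 2*2 = 4)
m(u, R) = -10/3 (m(u, R) = -3 + (⅓)*(-1) = -3 - ⅓ = -10/3)
r(p, y) = 24 + 6*√(4 + y) (r(p, y) = 24 + 6*√(y + 4) = 24 + 6*√(4 + y))
(r(0*3, m(-5, 3))*41)*(-68) = ((24 + 6*√(4 - 10/3))*41)*(-68) = ((24 + 6*√(⅔))*41)*(-68) = ((24 + 6*(√6/3))*41)*(-68) = ((24 + 2*√6)*41)*(-68) = (984 + 82*√6)*(-68) = -66912 - 5576*√6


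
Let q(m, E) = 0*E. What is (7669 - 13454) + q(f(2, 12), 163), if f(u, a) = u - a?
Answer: -5785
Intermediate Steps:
q(m, E) = 0
(7669 - 13454) + q(f(2, 12), 163) = (7669 - 13454) + 0 = -5785 + 0 = -5785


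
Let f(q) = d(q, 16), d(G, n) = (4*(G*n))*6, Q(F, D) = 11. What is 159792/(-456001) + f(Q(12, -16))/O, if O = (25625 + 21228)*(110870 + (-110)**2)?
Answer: -153440304110416/437875979412235 ≈ -0.35042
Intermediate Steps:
d(G, n) = 24*G*n (d(G, n) = (4*G*n)*6 = 24*G*n)
f(q) = 384*q (f(q) = 24*q*16 = 384*q)
O = 5761513410 (O = 46853*(110870 + 12100) = 46853*122970 = 5761513410)
159792/(-456001) + f(Q(12, -16))/O = 159792/(-456001) + (384*11)/5761513410 = 159792*(-1/456001) + 4224*(1/5761513410) = -159792/456001 + 704/960252235 = -153440304110416/437875979412235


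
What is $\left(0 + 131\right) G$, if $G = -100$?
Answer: $-13100$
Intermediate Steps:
$\left(0 + 131\right) G = \left(0 + 131\right) \left(-100\right) = 131 \left(-100\right) = -13100$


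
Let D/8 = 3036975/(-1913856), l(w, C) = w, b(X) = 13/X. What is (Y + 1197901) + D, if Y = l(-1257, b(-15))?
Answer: 95424166811/79744 ≈ 1.1966e+6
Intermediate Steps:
Y = -1257
D = -1012325/79744 (D = 8*(3036975/(-1913856)) = 8*(3036975*(-1/1913856)) = 8*(-1012325/637952) = -1012325/79744 ≈ -12.695)
(Y + 1197901) + D = (-1257 + 1197901) - 1012325/79744 = 1196644 - 1012325/79744 = 95424166811/79744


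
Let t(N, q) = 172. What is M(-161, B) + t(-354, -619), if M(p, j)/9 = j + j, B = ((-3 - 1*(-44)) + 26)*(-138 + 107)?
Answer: -37214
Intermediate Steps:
B = -2077 (B = ((-3 + 44) + 26)*(-31) = (41 + 26)*(-31) = 67*(-31) = -2077)
M(p, j) = 18*j (M(p, j) = 9*(j + j) = 9*(2*j) = 18*j)
M(-161, B) + t(-354, -619) = 18*(-2077) + 172 = -37386 + 172 = -37214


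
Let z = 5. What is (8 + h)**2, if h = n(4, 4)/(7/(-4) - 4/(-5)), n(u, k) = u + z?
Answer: 784/361 ≈ 2.1717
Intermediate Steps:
n(u, k) = 5 + u (n(u, k) = u + 5 = 5 + u)
h = -180/19 (h = (5 + 4)/(7/(-4) - 4/(-5)) = 9/(7*(-1/4) - 4*(-1/5)) = 9/(-7/4 + 4/5) = 9/(-19/20) = 9*(-20/19) = -180/19 ≈ -9.4737)
(8 + h)**2 = (8 - 180/19)**2 = (-28/19)**2 = 784/361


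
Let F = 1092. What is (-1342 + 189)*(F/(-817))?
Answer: 1259076/817 ≈ 1541.1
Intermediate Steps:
(-1342 + 189)*(F/(-817)) = (-1342 + 189)*(1092/(-817)) = -1259076*(-1)/817 = -1153*(-1092/817) = 1259076/817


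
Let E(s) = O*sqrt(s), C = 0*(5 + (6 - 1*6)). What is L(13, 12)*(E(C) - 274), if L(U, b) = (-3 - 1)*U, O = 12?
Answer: 14248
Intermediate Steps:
C = 0 (C = 0*(5 + (6 - 6)) = 0*(5 + 0) = 0*5 = 0)
L(U, b) = -4*U
E(s) = 12*sqrt(s)
L(13, 12)*(E(C) - 274) = (-4*13)*(12*sqrt(0) - 274) = -52*(12*0 - 274) = -52*(0 - 274) = -52*(-274) = 14248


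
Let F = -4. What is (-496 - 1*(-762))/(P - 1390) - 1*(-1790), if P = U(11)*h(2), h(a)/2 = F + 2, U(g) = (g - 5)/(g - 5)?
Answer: 1247497/697 ≈ 1789.8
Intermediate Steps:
U(g) = 1 (U(g) = (-5 + g)/(-5 + g) = 1)
h(a) = -4 (h(a) = 2*(-4 + 2) = 2*(-2) = -4)
P = -4 (P = 1*(-4) = -4)
(-496 - 1*(-762))/(P - 1390) - 1*(-1790) = (-496 - 1*(-762))/(-4 - 1390) - 1*(-1790) = (-496 + 762)/(-1394) + 1790 = 266*(-1/1394) + 1790 = -133/697 + 1790 = 1247497/697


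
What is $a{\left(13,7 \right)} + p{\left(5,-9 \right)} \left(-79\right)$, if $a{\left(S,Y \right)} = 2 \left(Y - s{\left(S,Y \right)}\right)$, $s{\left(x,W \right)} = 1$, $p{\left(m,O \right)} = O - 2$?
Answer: $881$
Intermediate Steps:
$p{\left(m,O \right)} = -2 + O$
$a{\left(S,Y \right)} = -2 + 2 Y$ ($a{\left(S,Y \right)} = 2 \left(Y - 1\right) = 2 \left(-1 + Y\right) = -2 + 2 Y$)
$a{\left(13,7 \right)} + p{\left(5,-9 \right)} \left(-79\right) = \left(-2 + 2 \cdot 7\right) + \left(-2 - 9\right) \left(-79\right) = \left(-2 + 14\right) - -869 = 12 + 869 = 881$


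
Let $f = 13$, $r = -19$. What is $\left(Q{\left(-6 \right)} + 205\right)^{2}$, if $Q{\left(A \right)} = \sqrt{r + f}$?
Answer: $\left(205 + i \sqrt{6}\right)^{2} \approx 42019.0 + 1004.0 i$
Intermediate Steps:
$Q{\left(A \right)} = i \sqrt{6}$ ($Q{\left(A \right)} = \sqrt{-19 + 13} = \sqrt{-6} = i \sqrt{6}$)
$\left(Q{\left(-6 \right)} + 205\right)^{2} = \left(i \sqrt{6} + 205\right)^{2} = \left(205 + i \sqrt{6}\right)^{2}$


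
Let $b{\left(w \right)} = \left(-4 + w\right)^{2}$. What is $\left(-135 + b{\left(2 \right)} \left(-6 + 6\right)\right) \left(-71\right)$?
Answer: $9585$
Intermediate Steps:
$\left(-135 + b{\left(2 \right)} \left(-6 + 6\right)\right) \left(-71\right) = \left(-135 + \left(-4 + 2\right)^{2} \left(-6 + 6\right)\right) \left(-71\right) = \left(-135 + \left(-2\right)^{2} \cdot 0\right) \left(-71\right) = \left(-135 + 4 \cdot 0\right) \left(-71\right) = \left(-135 + 0\right) \left(-71\right) = \left(-135\right) \left(-71\right) = 9585$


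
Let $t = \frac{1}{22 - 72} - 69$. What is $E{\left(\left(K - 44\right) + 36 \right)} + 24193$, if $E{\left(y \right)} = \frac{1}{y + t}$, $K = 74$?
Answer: $\frac{3653093}{151} \approx 24193.0$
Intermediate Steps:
$t = - \frac{3451}{50}$ ($t = \frac{1}{-50} - 69 = - \frac{1}{50} - 69 = - \frac{3451}{50} \approx -69.02$)
$E{\left(y \right)} = \frac{1}{- \frac{3451}{50} + y}$ ($E{\left(y \right)} = \frac{1}{y - \frac{3451}{50}} = \frac{1}{- \frac{3451}{50} + y}$)
$E{\left(\left(K - 44\right) + 36 \right)} + 24193 = \frac{50}{-3451 + 50 \left(\left(74 - 44\right) + 36\right)} + 24193 = \frac{50}{-3451 + 50 \left(30 + 36\right)} + 24193 = \frac{50}{-3451 + 50 \cdot 66} + 24193 = \frac{50}{-3451 + 3300} + 24193 = \frac{50}{-151} + 24193 = 50 \left(- \frac{1}{151}\right) + 24193 = - \frac{50}{151} + 24193 = \frac{3653093}{151}$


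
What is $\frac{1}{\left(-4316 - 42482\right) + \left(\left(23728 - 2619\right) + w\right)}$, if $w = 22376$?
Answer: $- \frac{1}{3313} \approx -0.00030184$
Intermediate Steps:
$\frac{1}{\left(-4316 - 42482\right) + \left(\left(23728 - 2619\right) + w\right)} = \frac{1}{\left(-4316 - 42482\right) + \left(\left(23728 - 2619\right) + 22376\right)} = \frac{1}{\left(-4316 - 42482\right) + \left(21109 + 22376\right)} = \frac{1}{-46798 + 43485} = \frac{1}{-3313} = - \frac{1}{3313}$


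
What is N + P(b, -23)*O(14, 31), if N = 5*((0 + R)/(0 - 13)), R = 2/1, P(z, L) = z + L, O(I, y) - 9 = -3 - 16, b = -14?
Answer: 4800/13 ≈ 369.23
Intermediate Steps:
O(I, y) = -10 (O(I, y) = 9 + (-3 - 16) = 9 - 19 = -10)
P(z, L) = L + z
R = 2 (R = 2*1 = 2)
N = -10/13 (N = 5*((0 + 2)/(0 - 13)) = 5*(2/(-13)) = 5*(2*(-1/13)) = 5*(-2/13) = -10/13 ≈ -0.76923)
N + P(b, -23)*O(14, 31) = -10/13 + (-23 - 14)*(-10) = -10/13 - 37*(-10) = -10/13 + 370 = 4800/13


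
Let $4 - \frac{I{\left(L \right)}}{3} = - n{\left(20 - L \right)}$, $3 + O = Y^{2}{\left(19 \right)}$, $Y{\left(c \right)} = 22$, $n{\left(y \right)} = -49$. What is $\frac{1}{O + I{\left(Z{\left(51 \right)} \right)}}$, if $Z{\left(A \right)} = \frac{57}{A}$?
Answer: $\frac{1}{346} \approx 0.0028902$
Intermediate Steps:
$O = 481$ ($O = -3 + 22^{2} = -3 + 484 = 481$)
$I{\left(L \right)} = -135$ ($I{\left(L \right)} = 12 - 3 \left(\left(-1\right) \left(-49\right)\right) = 12 - 147 = -135$)
$\frac{1}{O + I{\left(Z{\left(51 \right)} \right)}} = \frac{1}{481 - 135} = \frac{1}{346}$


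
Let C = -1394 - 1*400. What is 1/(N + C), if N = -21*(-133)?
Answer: 1/999 ≈ 0.0010010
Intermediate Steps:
N = 2793
C = -1794 (C = -1394 - 400 = -1794)
1/(N + C) = 1/(2793 - 1794) = 1/999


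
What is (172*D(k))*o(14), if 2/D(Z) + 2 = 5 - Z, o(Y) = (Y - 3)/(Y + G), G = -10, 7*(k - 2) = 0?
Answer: 946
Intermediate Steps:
k = 2 (k = 2 + (⅐)*0 = 2 + 0 = 2)
o(Y) = (-3 + Y)/(-10 + Y) (o(Y) = (Y - 3)/(Y - 10) = (-3 + Y)/(-10 + Y))
D(Z) = 2/(3 - Z) (D(Z) = 2/(-2 + (5 - Z)) = 2/(3 - Z))
(172*D(k))*o(14) = (172*(-2/(-3 + 2)))*((-3 + 14)/(-10 + 14)) = (172*(-2/(-1)))*(11/4) = (172*(-2*(-1)))*((¼)*11) = (172*2)*(11/4) = 344*(11/4) = 946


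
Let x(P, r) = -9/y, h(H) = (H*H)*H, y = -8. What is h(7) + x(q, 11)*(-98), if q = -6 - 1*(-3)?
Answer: 931/4 ≈ 232.75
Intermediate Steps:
h(H) = H³ (h(H) = H²*H = H³)
q = -3 (q = -6 + 3 = -3)
x(P, r) = 9/8 (x(P, r) = -9/(-8) = -9*(-⅛) = 9/8)
h(7) + x(q, 11)*(-98) = 7³ + (9/8)*(-98) = 343 - 441/4 = 931/4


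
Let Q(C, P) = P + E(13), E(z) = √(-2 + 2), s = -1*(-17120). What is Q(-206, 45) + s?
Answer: 17165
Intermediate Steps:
s = 17120
E(z) = 0 (E(z) = √0 = 0)
Q(C, P) = P (Q(C, P) = P + 0 = P)
Q(-206, 45) + s = 45 + 17120 = 17165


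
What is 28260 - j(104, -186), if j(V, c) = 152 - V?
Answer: 28212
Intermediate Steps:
28260 - j(104, -186) = 28260 - (152 - 1*104) = 28260 - (152 - 104) = 28260 - 1*48 = 28260 - 48 = 28212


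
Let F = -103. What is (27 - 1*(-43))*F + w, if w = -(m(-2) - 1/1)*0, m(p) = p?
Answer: -7210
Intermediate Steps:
w = 0 (w = -(-2 - 1/1)*0 = -(-2 - 1*1)*0 = -(-2 - 1)*0 = -(-3)*0 = -1*0 = 0)
(27 - 1*(-43))*F + w = (27 - 1*(-43))*(-103) + 0 = (27 + 43)*(-103) + 0 = 70*(-103) + 0 = -7210 + 0 = -7210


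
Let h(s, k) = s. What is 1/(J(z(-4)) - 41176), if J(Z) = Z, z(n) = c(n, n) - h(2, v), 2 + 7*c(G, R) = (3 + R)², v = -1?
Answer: -7/288247 ≈ -2.4285e-5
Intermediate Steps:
c(G, R) = -2/7 + (3 + R)²/7
z(n) = -16/7 + (3 + n)²/7 (z(n) = (-2/7 + (3 + n)²/7) - 1*2 = (-2/7 + (3 + n)²/7) - 2 = -16/7 + (3 + n)²/7)
1/(J(z(-4)) - 41176) = 1/((-16/7 + (3 - 4)²/7) - 41176) = 1/((-16/7 + (⅐)*(-1)²) - 41176) = 1/((-16/7 + (⅐)*1) - 41176) = 1/((-16/7 + ⅐) - 41176) = 1/(-15/7 - 41176) = 1/(-288247/7) = -7/288247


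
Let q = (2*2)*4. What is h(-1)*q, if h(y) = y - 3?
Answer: -64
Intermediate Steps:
q = 16 (q = 4*4 = 16)
h(y) = -3 + y
h(-1)*q = (-3 - 1)*16 = -4*16 = -64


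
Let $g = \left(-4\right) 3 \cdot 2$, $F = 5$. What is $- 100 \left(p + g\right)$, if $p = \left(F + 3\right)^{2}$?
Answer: $-4000$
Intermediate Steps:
$p = 64$ ($p = \left(5 + 3\right)^{2} = 8^{2} = 64$)
$g = -24$ ($g = \left(-12\right) 2 = -24$)
$- 100 \left(p + g\right) = - 100 \left(64 - 24\right) = \left(-100\right) 40 = -4000$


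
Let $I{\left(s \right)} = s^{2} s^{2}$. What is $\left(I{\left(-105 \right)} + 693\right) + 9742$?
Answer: $121561060$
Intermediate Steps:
$I{\left(s \right)} = s^{4}$
$\left(I{\left(-105 \right)} + 693\right) + 9742 = \left(\left(-105\right)^{4} + 693\right) + 9742 = \left(121550625 + 693\right) + 9742 = 121551318 + 9742 = 121561060$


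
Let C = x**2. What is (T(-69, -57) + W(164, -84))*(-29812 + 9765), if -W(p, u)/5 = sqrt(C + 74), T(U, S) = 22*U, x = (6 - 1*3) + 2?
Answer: 30431346 + 300705*sqrt(11) ≈ 3.1429e+7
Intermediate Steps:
x = 5 (x = (6 - 3) + 2 = 3 + 2 = 5)
C = 25 (C = 5**2 = 25)
W(p, u) = -15*sqrt(11) (W(p, u) = -5*sqrt(25 + 74) = -15*sqrt(11))
(T(-69, -57) + W(164, -84))*(-29812 + 9765) = (22*(-69) - 15*sqrt(11))*(-29812 + 9765) = (-1518 - 15*sqrt(11))*(-20047) = 30431346 + 300705*sqrt(11)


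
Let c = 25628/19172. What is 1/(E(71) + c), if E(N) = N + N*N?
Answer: 4793/24508223 ≈ 0.00019557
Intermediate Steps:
E(N) = N + N²
c = 6407/4793 (c = 25628*(1/19172) = 6407/4793 ≈ 1.3367)
1/(E(71) + c) = 1/(71*(1 + 71) + 6407/4793) = 1/(71*72 + 6407/4793) = 1/(5112 + 6407/4793) = 1/(24508223/4793) = 4793/24508223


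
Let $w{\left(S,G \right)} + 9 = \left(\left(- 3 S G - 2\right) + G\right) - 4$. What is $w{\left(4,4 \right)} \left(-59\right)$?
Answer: $3481$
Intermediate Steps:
$w{\left(S,G \right)} = -15 + G - 3 G S$ ($w{\left(S,G \right)} = -9 - \left(6 - G - - 3 S G\right) = -9 - \left(6 - G + 3 G S\right) = -15 + G - 3 G S$)
$w{\left(4,4 \right)} \left(-59\right) = \left(-15 + 4 - 12 \cdot 4\right) \left(-59\right) = \left(-15 + 4 - 48\right) \left(-59\right) = \left(-59\right) \left(-59\right) = 3481$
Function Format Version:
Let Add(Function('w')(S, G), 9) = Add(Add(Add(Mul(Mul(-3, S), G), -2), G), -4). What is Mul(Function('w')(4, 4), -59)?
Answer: 3481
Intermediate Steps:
Function('w')(S, G) = Add(-15, G, Mul(-3, G, S)) (Function('w')(S, G) = Add(-9, Add(Add(Add(Mul(Mul(-3, S), G), -2), G), -4)) = Add(-9, Add(Add(Add(Mul(-3, G, S), -2), G), -4)) = Add(-9, Add(Add(Add(-2, Mul(-3, G, S)), G), -4)) = Add(-9, Add(Add(-2, G, Mul(-3, G, S)), -4)) = Add(-9, Add(-6, G, Mul(-3, G, S))) = Add(-15, G, Mul(-3, G, S)))
Mul(Function('w')(4, 4), -59) = Mul(Add(-15, 4, Mul(-3, 4, 4)), -59) = Mul(Add(-15, 4, -48), -59) = Mul(-59, -59) = 3481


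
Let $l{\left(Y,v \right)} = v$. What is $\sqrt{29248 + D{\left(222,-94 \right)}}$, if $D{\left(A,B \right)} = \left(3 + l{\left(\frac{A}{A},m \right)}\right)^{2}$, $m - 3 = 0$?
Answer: $2 \sqrt{7321} \approx 171.13$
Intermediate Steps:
$m = 3$ ($m = 3 + 0 = 3$)
$D{\left(A,B \right)} = 36$ ($D{\left(A,B \right)} = \left(3 + 3\right)^{2} = 6^{2} = 36$)
$\sqrt{29248 + D{\left(222,-94 \right)}} = \sqrt{29248 + 36} = \sqrt{29284} = 2 \sqrt{7321}$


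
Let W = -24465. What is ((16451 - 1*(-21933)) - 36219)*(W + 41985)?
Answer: 37930800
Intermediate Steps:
((16451 - 1*(-21933)) - 36219)*(W + 41985) = ((16451 - 1*(-21933)) - 36219)*(-24465 + 41985) = ((16451 + 21933) - 36219)*17520 = (38384 - 36219)*17520 = 2165*17520 = 37930800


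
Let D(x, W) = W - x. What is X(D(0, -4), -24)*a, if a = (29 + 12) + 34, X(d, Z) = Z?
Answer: -1800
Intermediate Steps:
a = 75 (a = 41 + 34 = 75)
X(D(0, -4), -24)*a = -24*75 = -1800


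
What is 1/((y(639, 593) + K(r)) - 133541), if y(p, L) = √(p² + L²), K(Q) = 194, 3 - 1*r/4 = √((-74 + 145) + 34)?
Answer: -133347/17780662439 - √759970/17780662439 ≈ -7.5486e-6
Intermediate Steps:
r = 12 - 4*√105 (r = 12 - 4*√((-74 + 145) + 34) = 12 - 4*√(71 + 34) = 12 - 4*√105 ≈ -28.988)
y(p, L) = √(L² + p²)
1/((y(639, 593) + K(r)) - 133541) = 1/((√(593² + 639²) + 194) - 133541) = 1/((√(351649 + 408321) + 194) - 133541) = 1/((√759970 + 194) - 133541) = 1/((194 + √759970) - 133541) = 1/(-133347 + √759970)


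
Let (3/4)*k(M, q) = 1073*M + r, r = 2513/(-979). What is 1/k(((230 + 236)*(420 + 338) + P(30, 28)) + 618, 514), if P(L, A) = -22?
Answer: 979/495573911060 ≈ 1.9755e-9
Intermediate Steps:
r = -2513/979 (r = 2513*(-1/979) = -2513/979 ≈ -2.5669)
k(M, q) = -10052/2937 + 4292*M/3 (k(M, q) = 4*(1073*M - 2513/979)/3 = 4*(-2513/979 + 1073*M)/3 = -10052/2937 + 4292*M/3)
1/k(((230 + 236)*(420 + 338) + P(30, 28)) + 618, 514) = 1/(-10052/2937 + 4292*(((230 + 236)*(420 + 338) - 22) + 618)/3) = 1/(-10052/2937 + 4292*((466*758 - 22) + 618)/3) = 1/(-10052/2937 + 4292*((353228 - 22) + 618)/3) = 1/(-10052/2937 + 4292*(353206 + 618)/3) = 1/(-10052/2937 + (4292/3)*353824) = 1/(-10052/2937 + 1518612608/3) = 1/(495573911060/979) = 979/495573911060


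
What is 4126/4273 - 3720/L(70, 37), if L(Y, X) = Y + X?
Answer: -15454078/457211 ≈ -33.801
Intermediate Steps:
L(Y, X) = X + Y
4126/4273 - 3720/L(70, 37) = 4126/4273 - 3720/(37 + 70) = 4126*(1/4273) - 3720/107 = 4126/4273 - 3720*1/107 = 4126/4273 - 3720/107 = -15454078/457211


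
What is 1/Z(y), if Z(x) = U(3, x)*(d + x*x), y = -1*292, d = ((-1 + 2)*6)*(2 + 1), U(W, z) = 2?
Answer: 1/170564 ≈ 5.8629e-6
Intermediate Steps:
d = 18 (d = (1*6)*3 = 6*3 = 18)
y = -292
Z(x) = 36 + 2*x**2 (Z(x) = 2*(18 + x*x) = 2*(18 + x**2) = 36 + 2*x**2)
1/Z(y) = 1/(36 + 2*(-292)**2) = 1/(36 + 2*85264) = 1/(36 + 170528) = 1/170564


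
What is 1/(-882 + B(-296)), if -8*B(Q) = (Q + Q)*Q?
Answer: -1/22786 ≈ -4.3887e-5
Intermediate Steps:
B(Q) = -Q**2/4 (B(Q) = -(Q + Q)*Q/8 = -2*Q*Q/8 = -Q**2/4)
1/(-882 + B(-296)) = 1/(-882 - 1/4*(-296)**2) = 1/(-882 - 1/4*87616) = 1/(-882 - 21904) = 1/(-22786) = -1/22786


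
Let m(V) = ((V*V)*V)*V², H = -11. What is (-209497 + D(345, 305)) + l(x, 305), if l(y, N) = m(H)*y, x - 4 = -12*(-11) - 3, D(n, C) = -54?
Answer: -21629334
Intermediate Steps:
x = 133 (x = 4 + (-12*(-11) - 3) = 4 + (132 - 3) = 4 + 129 = 133)
m(V) = V⁵ (m(V) = (V²*V)*V² = V³*V² = V⁵)
l(y, N) = -161051*y (l(y, N) = (-11)⁵*y = -161051*y)
(-209497 + D(345, 305)) + l(x, 305) = (-209497 - 54) - 161051*133 = -209551 - 21419783 = -21629334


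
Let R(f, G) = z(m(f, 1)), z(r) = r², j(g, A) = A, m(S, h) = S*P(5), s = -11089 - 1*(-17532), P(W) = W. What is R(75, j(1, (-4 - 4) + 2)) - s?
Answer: 134182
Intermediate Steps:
s = 6443 (s = -11089 + 17532 = 6443)
m(S, h) = 5*S (m(S, h) = S*5 = 5*S)
R(f, G) = 25*f² (R(f, G) = (5*f)² = 25*f²)
R(75, j(1, (-4 - 4) + 2)) - s = 25*75² - 1*6443 = 25*5625 - 6443 = 140625 - 6443 = 134182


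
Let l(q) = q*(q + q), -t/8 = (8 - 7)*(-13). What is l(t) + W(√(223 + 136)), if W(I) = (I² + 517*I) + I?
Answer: 21991 + 518*√359 ≈ 31806.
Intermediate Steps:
W(I) = I² + 518*I
t = 104 (t = -8*(8 - 7)*(-13) = -8*(-13) = 104)
l(q) = 2*q² (l(q) = q*(2*q) = 2*q²)
l(t) + W(√(223 + 136)) = 2*104² + √(223 + 136)*(518 + √(223 + 136)) = 2*10816 + √359*(518 + √359) = 21632 + √359*(518 + √359)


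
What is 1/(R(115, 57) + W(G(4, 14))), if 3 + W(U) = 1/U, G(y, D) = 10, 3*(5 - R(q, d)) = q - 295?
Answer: 10/621 ≈ 0.016103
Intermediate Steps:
R(q, d) = 310/3 - q/3 (R(q, d) = 5 - (q - 295)/3 = 5 - (-295 + q)/3 = 5 + (295/3 - q/3) = 310/3 - q/3)
W(U) = -3 + 1/U
1/(R(115, 57) + W(G(4, 14))) = 1/((310/3 - ⅓*115) + (-3 + 1/10)) = 1/((310/3 - 115/3) + (-3 + ⅒)) = 1/(65 - 29/10) = 1/(621/10) = 10/621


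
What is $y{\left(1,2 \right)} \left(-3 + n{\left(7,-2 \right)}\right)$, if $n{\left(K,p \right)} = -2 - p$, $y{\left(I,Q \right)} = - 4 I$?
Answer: $12$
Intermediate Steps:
$y{\left(1,2 \right)} \left(-3 + n{\left(7,-2 \right)}\right) = \left(-4\right) 1 \left(-3 - 0\right) = - 4 \left(-3 + \left(-2 + 2\right)\right) = - 4 \left(-3 + 0\right) = \left(-4\right) \left(-3\right) = 12$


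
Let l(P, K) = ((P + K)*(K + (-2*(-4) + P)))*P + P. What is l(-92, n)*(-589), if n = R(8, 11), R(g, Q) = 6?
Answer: 363547292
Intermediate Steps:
n = 6
l(P, K) = P + P*(K + P)*(8 + K + P) (l(P, K) = ((K + P)*(K + (8 + P)))*P + P = ((K + P)*(8 + K + P))*P + P = P*(K + P)*(8 + K + P) + P = P + P*(K + P)*(8 + K + P))
l(-92, n)*(-589) = -92*(1 + 6² + (-92)² + 8*6 + 8*(-92) + 2*6*(-92))*(-589) = -92*(1 + 36 + 8464 + 48 - 736 - 1104)*(-589) = -92*6709*(-589) = -617228*(-589) = 363547292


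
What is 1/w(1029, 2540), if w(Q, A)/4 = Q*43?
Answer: 1/176988 ≈ 5.6501e-6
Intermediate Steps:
w(Q, A) = 172*Q (w(Q, A) = 4*(Q*43) = 4*(43*Q) = 172*Q)
1/w(1029, 2540) = 1/(172*1029) = 1/176988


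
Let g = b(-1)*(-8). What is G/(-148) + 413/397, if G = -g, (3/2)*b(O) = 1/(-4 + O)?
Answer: 230803/220335 ≈ 1.0475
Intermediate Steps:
b(O) = 2/(3*(-4 + O))
g = 16/15 (g = (2/(3*(-4 - 1)))*(-8) = ((⅔)/(-5))*(-8) = ((⅔)*(-⅕))*(-8) = -2/15*(-8) = 16/15 ≈ 1.0667)
G = -16/15 (G = -1*16/15 = -16/15 ≈ -1.0667)
G/(-148) + 413/397 = -16/15/(-148) + 413/397 = -16/15*(-1/148) + 413*(1/397) = 4/555 + 413/397 = 230803/220335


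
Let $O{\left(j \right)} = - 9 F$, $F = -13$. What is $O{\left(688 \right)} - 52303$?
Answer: $-52186$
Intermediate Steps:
$O{\left(j \right)} = 117$ ($O{\left(j \right)} = \left(-9\right) \left(-13\right) = 117$)
$O{\left(688 \right)} - 52303 = 117 - 52303 = -52186$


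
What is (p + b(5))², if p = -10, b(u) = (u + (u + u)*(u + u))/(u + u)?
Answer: ¼ ≈ 0.25000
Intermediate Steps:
b(u) = (u + 4*u²)/(2*u) (b(u) = (u + (2*u)*(2*u))/((2*u)) = (u + 4*u²)*(1/(2*u)) = (u + 4*u²)/(2*u))
(p + b(5))² = (-10 + (½ + 2*5))² = (-10 + (½ + 10))² = (-10 + 21/2)² = (½)² = ¼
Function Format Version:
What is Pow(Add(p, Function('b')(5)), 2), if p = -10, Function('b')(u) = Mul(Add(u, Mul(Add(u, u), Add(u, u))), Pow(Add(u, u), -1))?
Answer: Rational(1, 4) ≈ 0.25000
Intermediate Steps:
Function('b')(u) = Mul(Rational(1, 2), Pow(u, -1), Add(u, Mul(4, Pow(u, 2)))) (Function('b')(u) = Mul(Add(u, Mul(Mul(2, u), Mul(2, u))), Pow(Mul(2, u), -1)) = Mul(Add(u, Mul(4, Pow(u, 2))), Mul(Rational(1, 2), Pow(u, -1))) = Mul(Rational(1, 2), Pow(u, -1), Add(u, Mul(4, Pow(u, 2)))))
Pow(Add(p, Function('b')(5)), 2) = Pow(Add(-10, Add(Rational(1, 2), Mul(2, 5))), 2) = Pow(Add(-10, Add(Rational(1, 2), 10)), 2) = Pow(Add(-10, Rational(21, 2)), 2) = Pow(Rational(1, 2), 2) = Rational(1, 4)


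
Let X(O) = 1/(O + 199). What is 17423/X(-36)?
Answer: 2839949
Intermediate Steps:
X(O) = 1/(199 + O)
17423/X(-36) = 17423/(1/(199 - 36)) = 17423/(1/163) = 17423*163 = 2839949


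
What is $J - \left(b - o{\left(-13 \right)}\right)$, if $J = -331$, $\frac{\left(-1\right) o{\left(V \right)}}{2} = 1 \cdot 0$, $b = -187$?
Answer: $-144$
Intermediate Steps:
$o{\left(V \right)} = 0$ ($o{\left(V \right)} = - 2 \cdot 1 \cdot 0 = \left(-2\right) 0 = 0$)
$J - \left(b - o{\left(-13 \right)}\right) = -331 + \left(0 - -187\right) = -331 + \left(0 + 187\right) = -331 + 187 = -144$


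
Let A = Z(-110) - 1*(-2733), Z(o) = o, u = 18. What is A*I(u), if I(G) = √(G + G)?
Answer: 15738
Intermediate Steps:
A = 2623 (A = -110 - 1*(-2733) = -110 + 2733 = 2623)
I(G) = √2*√G (I(G) = √(2*G) = √2*√G)
A*I(u) = 2623*(√2*√18) = 2623*(√2*(3*√2)) = 2623*6 = 15738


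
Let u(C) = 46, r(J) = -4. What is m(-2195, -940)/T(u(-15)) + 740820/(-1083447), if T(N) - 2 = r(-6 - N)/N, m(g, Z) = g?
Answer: -18243472625/15890556 ≈ -1148.1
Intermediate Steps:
T(N) = 2 - 4/N
m(-2195, -940)/T(u(-15)) + 740820/(-1083447) = -2195/(2 - 4/46) + 740820/(-1083447) = -2195/(2 - 4*1/46) + 740820*(-1/1083447) = -2195/(2 - 2/23) - 246940/361149 = -2195/44/23 - 246940/361149 = -2195*23/44 - 246940/361149 = -50485/44 - 246940/361149 = -18243472625/15890556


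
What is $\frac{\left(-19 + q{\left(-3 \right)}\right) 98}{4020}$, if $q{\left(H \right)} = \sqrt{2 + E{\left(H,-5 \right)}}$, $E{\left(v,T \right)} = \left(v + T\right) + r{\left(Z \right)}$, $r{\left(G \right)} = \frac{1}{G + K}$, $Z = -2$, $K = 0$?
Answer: $- \frac{931}{2010} + \frac{49 i \sqrt{26}}{4020} \approx -0.46318 + 0.062152 i$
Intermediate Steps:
$r{\left(G \right)} = \frac{1}{G}$ ($r{\left(G \right)} = \frac{1}{G + 0} = \frac{1}{G}$)
$E{\left(v,T \right)} = - \frac{1}{2} + T + v$ ($E{\left(v,T \right)} = \left(v + T\right) + \frac{1}{-2} = \left(T + v\right) - \frac{1}{2} = - \frac{1}{2} + T + v$)
$q{\left(H \right)} = \sqrt{- \frac{7}{2} + H}$ ($q{\left(H \right)} = \sqrt{2 - \left(\frac{11}{2} - H\right)} = \sqrt{2 + \left(- \frac{11}{2} + H\right)} = \sqrt{- \frac{7}{2} + H}$)
$\frac{\left(-19 + q{\left(-3 \right)}\right) 98}{4020} = \frac{\left(-19 + \frac{\sqrt{-14 + 4 \left(-3\right)}}{2}\right) 98}{4020} = \left(-19 + \frac{\sqrt{-14 - 12}}{2}\right) 98 \cdot \frac{1}{4020} = \left(-19 + \frac{\sqrt{-26}}{2}\right) 98 \cdot \frac{1}{4020} = \left(-19 + \frac{i \sqrt{26}}{2}\right) 98 \cdot \frac{1}{4020} = \left(-1862 + 49 i \sqrt{26}\right) \frac{1}{4020} = - \frac{931}{2010} + \frac{49 i \sqrt{26}}{4020}$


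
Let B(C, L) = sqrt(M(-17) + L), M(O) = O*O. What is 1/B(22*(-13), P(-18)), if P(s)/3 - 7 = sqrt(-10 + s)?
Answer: sqrt(2)/(2*sqrt(155 + 3*I*sqrt(7))) ≈ 0.05674 - 0.0014518*I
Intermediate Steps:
M(O) = O**2
P(s) = 21 + 3*sqrt(-10 + s)
B(C, L) = sqrt(289 + L) (B(C, L) = sqrt((-17)**2 + L) = sqrt(289 + L))
1/B(22*(-13), P(-18)) = 1/(sqrt(289 + (21 + 3*sqrt(-10 - 18)))) = 1/(sqrt(289 + (21 + 3*sqrt(-28)))) = 1/(sqrt(289 + (21 + 3*(2*I*sqrt(7))))) = 1/(sqrt(289 + (21 + 6*I*sqrt(7)))) = 1/(sqrt(310 + 6*I*sqrt(7))) = 1/sqrt(310 + 6*I*sqrt(7))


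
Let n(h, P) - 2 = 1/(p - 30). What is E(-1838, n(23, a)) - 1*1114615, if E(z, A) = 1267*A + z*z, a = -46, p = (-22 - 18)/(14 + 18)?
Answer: 283265307/125 ≈ 2.2661e+6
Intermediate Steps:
p = -5/4 (p = -40/32 = -40*1/32 = -5/4 ≈ -1.2500)
n(h, P) = 246/125 (n(h, P) = 2 + 1/(-5/4 - 30) = 2 + 1/(-125/4) = 2 - 4/125 = 246/125)
E(z, A) = z² + 1267*A (E(z, A) = 1267*A + z² = z² + 1267*A)
E(-1838, n(23, a)) - 1*1114615 = ((-1838)² + 1267*(246/125)) - 1*1114615 = (3378244 + 311682/125) - 1114615 = 422592182/125 - 1114615 = 283265307/125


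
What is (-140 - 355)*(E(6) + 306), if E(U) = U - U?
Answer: -151470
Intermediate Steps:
E(U) = 0
(-140 - 355)*(E(6) + 306) = (-140 - 355)*(0 + 306) = -495*306 = -151470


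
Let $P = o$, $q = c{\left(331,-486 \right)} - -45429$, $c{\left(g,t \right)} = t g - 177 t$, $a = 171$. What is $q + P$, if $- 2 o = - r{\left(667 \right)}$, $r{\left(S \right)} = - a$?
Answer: $- \frac{59001}{2} \approx -29501.0$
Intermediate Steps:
$r{\left(S \right)} = -171$ ($r{\left(S \right)} = \left(-1\right) 171 = -171$)
$c{\left(g,t \right)} = - 177 t + g t$ ($c{\left(g,t \right)} = g t - 177 t = - 177 t + g t$)
$q = -29415$ ($q = - 486 \left(-177 + 331\right) - -45429 = \left(-486\right) 154 + 45429 = -74844 + 45429 = -29415$)
$o = - \frac{171}{2}$ ($o = - \frac{\left(-1\right) \left(-171\right)}{2} = \left(- \frac{1}{2}\right) 171 = - \frac{171}{2} \approx -85.5$)
$P = - \frac{171}{2} \approx -85.5$
$q + P = -29415 - \frac{171}{2} = - \frac{59001}{2}$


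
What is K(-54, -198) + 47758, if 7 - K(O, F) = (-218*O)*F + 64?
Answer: 2378557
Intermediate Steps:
K(O, F) = -57 + 218*F*O (K(O, F) = 7 - ((-218*O)*F + 64) = 7 - (-218*F*O + 64) = 7 - (64 - 218*F*O) = 7 + (-64 + 218*F*O) = -57 + 218*F*O)
K(-54, -198) + 47758 = (-57 + 218*(-198)*(-54)) + 47758 = (-57 + 2330856) + 47758 = 2330799 + 47758 = 2378557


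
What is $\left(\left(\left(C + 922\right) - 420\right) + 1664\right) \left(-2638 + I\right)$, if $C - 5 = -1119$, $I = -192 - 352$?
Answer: $-3347464$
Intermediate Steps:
$I = -544$
$C = -1114$ ($C = 5 - 1119 = -1114$)
$\left(\left(\left(C + 922\right) - 420\right) + 1664\right) \left(-2638 + I\right) = \left(\left(\left(-1114 + 922\right) - 420\right) + 1664\right) \left(-2638 - 544\right) = \left(\left(-192 - 420\right) + 1664\right) \left(-3182\right) = \left(-612 + 1664\right) \left(-3182\right) = 1052 \left(-3182\right) = -3347464$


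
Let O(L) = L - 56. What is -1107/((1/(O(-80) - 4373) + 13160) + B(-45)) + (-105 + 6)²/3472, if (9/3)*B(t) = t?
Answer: 140895697617/51447057872 ≈ 2.7387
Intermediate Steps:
B(t) = t/3
O(L) = -56 + L
-1107/((1/(O(-80) - 4373) + 13160) + B(-45)) + (-105 + 6)²/3472 = -1107/((1/((-56 - 80) - 4373) + 13160) + (⅓)*(-45)) + (-105 + 6)²/3472 = -1107/((1/(-136 - 4373) + 13160) - 15) + (-99)²*(1/3472) = -1107/((1/(-4509) + 13160) - 15) + 9801*(1/3472) = -1107/((-1/4509 + 13160) - 15) + 9801/3472 = -1107/(59338439/4509 - 15) + 9801/3472 = -1107/59270804/4509 + 9801/3472 = -1107*4509/59270804 + 9801/3472 = -4991463/59270804 + 9801/3472 = 140895697617/51447057872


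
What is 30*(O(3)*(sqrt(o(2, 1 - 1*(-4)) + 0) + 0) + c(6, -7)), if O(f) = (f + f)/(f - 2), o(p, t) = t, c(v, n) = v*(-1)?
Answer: -180 + 180*sqrt(5) ≈ 222.49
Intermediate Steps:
c(v, n) = -v
O(f) = 2*f/(-2 + f) (O(f) = (2*f)/(-2 + f) = 2*f/(-2 + f))
30*(O(3)*(sqrt(o(2, 1 - 1*(-4)) + 0) + 0) + c(6, -7)) = 30*((2*3/(-2 + 3))*(sqrt((1 - 1*(-4)) + 0) + 0) - 1*6) = 30*((2*3/1)*(sqrt((1 + 4) + 0) + 0) - 6) = 30*((2*3*1)*(sqrt(5 + 0) + 0) - 6) = 30*(6*(sqrt(5) + 0) - 6) = 30*(6*sqrt(5) - 6) = 30*(-6 + 6*sqrt(5)) = -180 + 180*sqrt(5)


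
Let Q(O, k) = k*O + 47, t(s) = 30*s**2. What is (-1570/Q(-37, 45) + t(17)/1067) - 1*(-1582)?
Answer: 1373438771/863203 ≈ 1591.1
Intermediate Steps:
Q(O, k) = 47 + O*k (Q(O, k) = O*k + 47 = 47 + O*k)
(-1570/Q(-37, 45) + t(17)/1067) - 1*(-1582) = (-1570/(47 - 37*45) + (30*17**2)/1067) - 1*(-1582) = (-1570/(47 - 1665) + (30*289)*(1/1067)) + 1582 = (-1570/(-1618) + 8670*(1/1067)) + 1582 = (-1570*(-1/1618) + 8670/1067) + 1582 = (785/809 + 8670/1067) + 1582 = 7851625/863203 + 1582 = 1373438771/863203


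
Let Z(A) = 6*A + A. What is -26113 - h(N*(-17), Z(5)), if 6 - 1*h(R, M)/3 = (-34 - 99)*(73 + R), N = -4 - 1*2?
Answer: -95956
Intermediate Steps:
N = -6 (N = -4 - 2 = -6)
Z(A) = 7*A
h(R, M) = 29145 + 399*R (h(R, M) = 18 - 3*(-34 - 99)*(73 + R) = 18 - (-399)*(73 + R) = 18 - 3*(-9709 - 133*R) = 18 + (29127 + 399*R) = 29145 + 399*R)
-26113 - h(N*(-17), Z(5)) = -26113 - (29145 + 399*(-6*(-17))) = -26113 - (29145 + 399*102) = -26113 - (29145 + 40698) = -26113 - 1*69843 = -26113 - 69843 = -95956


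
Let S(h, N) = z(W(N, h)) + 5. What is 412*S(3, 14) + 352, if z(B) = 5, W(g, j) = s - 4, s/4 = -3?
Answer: 4472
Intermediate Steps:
s = -12 (s = 4*(-3) = -12)
W(g, j) = -16 (W(g, j) = -12 - 4 = -16)
S(h, N) = 10 (S(h, N) = 5 + 5 = 10)
412*S(3, 14) + 352 = 412*10 + 352 = 4120 + 352 = 4472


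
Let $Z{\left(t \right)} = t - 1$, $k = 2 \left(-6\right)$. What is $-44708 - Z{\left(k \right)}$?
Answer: $-44695$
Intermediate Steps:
$k = -12$
$Z{\left(t \right)} = -1 + t$ ($Z{\left(t \right)} = t - 1 = -1 + t$)
$-44708 - Z{\left(k \right)} = -44708 - \left(-1 - 12\right) = -44708 - -13 = -44708 + 13 = -44695$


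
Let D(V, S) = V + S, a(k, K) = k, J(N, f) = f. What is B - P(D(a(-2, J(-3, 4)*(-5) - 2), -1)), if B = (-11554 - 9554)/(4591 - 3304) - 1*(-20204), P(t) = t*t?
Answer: 8656619/429 ≈ 20179.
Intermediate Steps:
D(V, S) = S + V
P(t) = t²
B = 8660480/429 (B = -21108/1287 + 20204 = -21108*1/1287 + 20204 = -7036/429 + 20204 = 8660480/429 ≈ 20188.)
B - P(D(a(-2, J(-3, 4)*(-5) - 2), -1)) = 8660480/429 - (-1 - 2)² = 8660480/429 - 1*(-3)² = 8660480/429 - 1*9 = 8660480/429 - 9 = 8656619/429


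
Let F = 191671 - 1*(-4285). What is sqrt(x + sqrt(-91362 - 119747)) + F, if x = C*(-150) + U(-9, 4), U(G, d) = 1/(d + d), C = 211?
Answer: 195956 + sqrt(-506398 + 16*I*sqrt(211109))/4 ≈ 1.9596e+5 + 177.91*I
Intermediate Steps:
F = 195956 (F = 191671 + 4285 = 195956)
U(G, d) = 1/(2*d)
x = -253199/8 (x = 211*(-150) + (1/2)/4 = -31650 + (1/2)*(1/4) = -31650 + 1/8 = -253199/8 ≈ -31650.)
sqrt(x + sqrt(-91362 - 119747)) + F = sqrt(-253199/8 + sqrt(-91362 - 119747)) + 195956 = sqrt(-253199/8 + sqrt(-211109)) + 195956 = sqrt(-253199/8 + I*sqrt(211109)) + 195956 = 195956 + sqrt(-253199/8 + I*sqrt(211109))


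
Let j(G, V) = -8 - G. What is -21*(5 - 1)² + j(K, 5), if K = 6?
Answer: -350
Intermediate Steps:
-21*(5 - 1)² + j(K, 5) = -21*(5 - 1)² + (-8 - 1*6) = -21*4² + (-8 - 6) = -21*16 - 14 = -336 - 14 = -350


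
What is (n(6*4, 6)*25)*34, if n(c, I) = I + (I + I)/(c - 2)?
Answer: 61200/11 ≈ 5563.6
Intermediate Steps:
n(c, I) = I + 2*I/(-2 + c) (n(c, I) = I + (2*I)/(-2 + c) = I + 2*I/(-2 + c))
(n(6*4, 6)*25)*34 = ((6*(6*4)/(-2 + 6*4))*25)*34 = ((6*24/(-2 + 24))*25)*34 = ((6*24/22)*25)*34 = ((6*24*(1/22))*25)*34 = ((72/11)*25)*34 = (1800/11)*34 = 61200/11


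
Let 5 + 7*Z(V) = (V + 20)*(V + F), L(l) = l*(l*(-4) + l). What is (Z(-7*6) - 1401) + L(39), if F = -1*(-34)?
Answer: -41577/7 ≈ -5939.6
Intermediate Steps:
F = 34
L(l) = -3*l**2 (L(l) = l*(-4*l + l) = l*(-3*l) = -3*l**2)
Z(V) = -5/7 + (20 + V)*(34 + V)/7 (Z(V) = -5/7 + ((V + 20)*(V + 34))/7 = -5/7 + ((20 + V)*(34 + V))/7 = -5/7 + (20 + V)*(34 + V)/7)
(Z(-7*6) - 1401) + L(39) = ((675/7 + (-7*6)**2/7 + 54*(-7*6)/7) - 1401) - 3*39**2 = ((675/7 + (1/7)*(-42)**2 + (54/7)*(-42)) - 1401) - 3*1521 = ((675/7 + (1/7)*1764 - 324) - 1401) - 4563 = ((675/7 + 252 - 324) - 1401) - 4563 = (171/7 - 1401) - 4563 = -9636/7 - 4563 = -41577/7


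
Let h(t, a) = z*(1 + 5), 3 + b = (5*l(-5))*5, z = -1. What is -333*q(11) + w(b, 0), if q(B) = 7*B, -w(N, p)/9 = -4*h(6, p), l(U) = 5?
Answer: -25857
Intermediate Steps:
b = 122 (b = -3 + (5*5)*5 = -3 + 25*5 = -3 + 125 = 122)
h(t, a) = -6 (h(t, a) = -(1 + 5) = -1*6 = -6)
w(N, p) = -216 (w(N, p) = -(-36)*(-6) = -9*24 = -216)
-333*q(11) + w(b, 0) = -2331*11 - 216 = -333*77 - 216 = -25641 - 216 = -25857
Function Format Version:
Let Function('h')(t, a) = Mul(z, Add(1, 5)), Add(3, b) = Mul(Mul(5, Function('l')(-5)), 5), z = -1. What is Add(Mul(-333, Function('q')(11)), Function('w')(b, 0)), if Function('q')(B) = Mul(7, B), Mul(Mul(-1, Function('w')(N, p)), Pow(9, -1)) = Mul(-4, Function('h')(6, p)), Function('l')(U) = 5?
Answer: -25857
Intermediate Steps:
b = 122 (b = Add(-3, Mul(Mul(5, 5), 5)) = Add(-3, Mul(25, 5)) = Add(-3, 125) = 122)
Function('h')(t, a) = -6 (Function('h')(t, a) = Mul(-1, Add(1, 5)) = Mul(-1, 6) = -6)
Function('w')(N, p) = -216 (Function('w')(N, p) = Mul(-9, Mul(-4, -6)) = Mul(-9, 24) = -216)
Add(Mul(-333, Function('q')(11)), Function('w')(b, 0)) = Add(Mul(-333, Mul(7, 11)), -216) = Add(Mul(-333, 77), -216) = Add(-25641, -216) = -25857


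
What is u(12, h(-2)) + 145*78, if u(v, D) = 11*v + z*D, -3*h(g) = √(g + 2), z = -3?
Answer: 11442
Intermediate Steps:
h(g) = -√(2 + g)/3 (h(g) = -√(g + 2)/3 = -√(2 + g)/3)
u(v, D) = -3*D + 11*v (u(v, D) = 11*v - 3*D = -3*D + 11*v)
u(12, h(-2)) + 145*78 = (-(-1)*√(2 - 2) + 11*12) + 145*78 = (-(-1)*√0 + 132) + 11310 = (-(-1)*0 + 132) + 11310 = (-3*0 + 132) + 11310 = (0 + 132) + 11310 = 132 + 11310 = 11442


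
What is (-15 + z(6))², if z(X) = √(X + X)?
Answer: 237 - 60*√3 ≈ 133.08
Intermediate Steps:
z(X) = √2*√X (z(X) = √(2*X) = √2*√X)
(-15 + z(6))² = (-15 + √2*√6)² = (-15 + 2*√3)²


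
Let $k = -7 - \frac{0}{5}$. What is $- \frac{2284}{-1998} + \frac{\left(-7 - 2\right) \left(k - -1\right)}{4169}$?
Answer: $\frac{4814944}{4164831} \approx 1.1561$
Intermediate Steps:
$k = -7$ ($k = -7 - 0 \cdot \frac{1}{5} = -7 - 0 = -7 + 0 = -7$)
$- \frac{2284}{-1998} + \frac{\left(-7 - 2\right) \left(k - -1\right)}{4169} = - \frac{2284}{-1998} + \frac{\left(-7 - 2\right) \left(-7 - -1\right)}{4169} = \left(-2284\right) \left(- \frac{1}{1998}\right) + - 9 \left(-7 + 1\right) \frac{1}{4169} = \frac{1142}{999} + \left(-9\right) \left(-6\right) \frac{1}{4169} = \frac{1142}{999} + 54 \cdot \frac{1}{4169} = \frac{1142}{999} + \frac{54}{4169} = \frac{4814944}{4164831}$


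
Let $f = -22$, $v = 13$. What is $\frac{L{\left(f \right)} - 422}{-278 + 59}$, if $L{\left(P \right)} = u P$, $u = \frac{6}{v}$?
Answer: $\frac{5618}{2847} \approx 1.9733$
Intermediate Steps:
$u = \frac{6}{13} \approx 0.46154$
$L{\left(P \right)} = \frac{6 P}{13}$
$\frac{L{\left(f \right)} - 422}{-278 + 59} = \frac{\frac{6}{13} \left(-22\right) - 422}{-278 + 59} = \frac{- \frac{132}{13} - 422}{-219} = \left(- \frac{5618}{13}\right) \left(- \frac{1}{219}\right) = \frac{5618}{2847}$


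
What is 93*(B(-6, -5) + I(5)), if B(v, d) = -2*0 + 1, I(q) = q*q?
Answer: 2418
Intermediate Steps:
I(q) = q²
B(v, d) = 1 (B(v, d) = 0 + 1 = 1)
93*(B(-6, -5) + I(5)) = 93*(1 + 5²) = 93*(1 + 25) = 93*26 = 2418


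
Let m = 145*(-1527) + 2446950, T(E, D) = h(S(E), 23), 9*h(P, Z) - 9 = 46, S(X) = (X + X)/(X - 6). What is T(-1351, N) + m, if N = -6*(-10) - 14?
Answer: 20029870/9 ≈ 2.2255e+6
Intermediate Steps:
S(X) = 2*X/(-6 + X) (S(X) = (2*X)/(-6 + X) = 2*X/(-6 + X))
h(P, Z) = 55/9 (h(P, Z) = 1 + (⅑)*46 = 1 + 46/9 = 55/9)
N = 46 (N = 60 - 14 = 46)
T(E, D) = 55/9
m = 2225535 (m = -221415 + 2446950 = 2225535)
T(-1351, N) + m = 55/9 + 2225535 = 20029870/9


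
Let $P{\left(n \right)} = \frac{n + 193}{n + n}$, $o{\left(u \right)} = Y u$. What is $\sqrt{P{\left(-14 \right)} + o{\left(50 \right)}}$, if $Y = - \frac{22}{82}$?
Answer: $\frac{i \sqrt{6526093}}{574} \approx 4.4506 i$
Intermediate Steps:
$Y = - \frac{11}{41}$ ($Y = \left(-22\right) \frac{1}{82} = - \frac{11}{41} \approx -0.26829$)
$o{\left(u \right)} = - \frac{11 u}{41}$
$P{\left(n \right)} = \frac{193 + n}{2 n}$
$\sqrt{P{\left(-14 \right)} + o{\left(50 \right)}} = \sqrt{\frac{193 - 14}{2 \left(-14\right)} - \frac{550}{41}} = \sqrt{\frac{1}{2} \left(- \frac{1}{14}\right) 179 - \frac{550}{41}} = \sqrt{- \frac{179}{28} - \frac{550}{41}} = \sqrt{- \frac{22739}{1148}} = \frac{i \sqrt{6526093}}{574}$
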